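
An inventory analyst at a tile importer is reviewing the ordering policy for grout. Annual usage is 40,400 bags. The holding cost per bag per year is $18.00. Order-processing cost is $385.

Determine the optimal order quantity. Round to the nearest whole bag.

EOQ = √(2DS/H) = √(2 × 40,400 × 385 / 18)
    = √(1,728,222.22) ≈ 1,314.62

1,315 bags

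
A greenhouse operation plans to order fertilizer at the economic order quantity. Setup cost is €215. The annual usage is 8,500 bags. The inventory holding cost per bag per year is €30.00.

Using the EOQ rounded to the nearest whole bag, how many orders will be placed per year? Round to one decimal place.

24.4 orders per year

EOQ = √(2DS/H) = √(2 × 8,500 × 215 / 30)
    = √(121,833.33) ≈ 349.05 → Q = 349
Orders per year = D/Q = 8,500 / 349 = 24.355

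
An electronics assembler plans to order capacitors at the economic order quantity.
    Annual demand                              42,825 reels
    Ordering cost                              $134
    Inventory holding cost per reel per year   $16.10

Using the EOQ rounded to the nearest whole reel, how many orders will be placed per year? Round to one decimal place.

50.7 orders per year

Q* = √(2·D·S / H) = √(2·42,825·134 / 16.1) = √712,863.4 ≈ 844.31 → Q = 844
N = D/Q = 42,825/844 ≈ 50.741 orders/yr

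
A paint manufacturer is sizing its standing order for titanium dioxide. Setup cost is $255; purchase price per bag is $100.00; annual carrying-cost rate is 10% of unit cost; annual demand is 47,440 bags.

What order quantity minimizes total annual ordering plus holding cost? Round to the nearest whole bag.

Holding cost per bag per year: H = 10% × $100 = $10.0000
Optimal lot size Q* = (2 × 47,440 × $255 / $10)^½ ≈ 1,555.45

1,555 bags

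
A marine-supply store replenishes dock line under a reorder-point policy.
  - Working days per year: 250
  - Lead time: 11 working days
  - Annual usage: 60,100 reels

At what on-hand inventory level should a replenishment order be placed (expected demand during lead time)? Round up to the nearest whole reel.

Daily demand d = 60,100 / 250 = 240.400 reels/day
Demand during lead time = 240.400 × 11 = 2,644.40
Reorder point = 2,644.40 → round up

2,645 reels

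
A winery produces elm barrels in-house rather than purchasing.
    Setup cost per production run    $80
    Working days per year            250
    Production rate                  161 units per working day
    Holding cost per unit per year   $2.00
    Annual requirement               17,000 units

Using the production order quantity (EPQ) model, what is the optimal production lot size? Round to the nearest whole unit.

d = 17,000/250 = 68.0000 units/day;  effective holding cost H(1 − d/p) = 2·(1 − 68.0000/161) = 1.15528
Q* = √(2DS / H_eff) = √(2·17,000·80 / 1.15528) ≈ 1,534.41

1,534 units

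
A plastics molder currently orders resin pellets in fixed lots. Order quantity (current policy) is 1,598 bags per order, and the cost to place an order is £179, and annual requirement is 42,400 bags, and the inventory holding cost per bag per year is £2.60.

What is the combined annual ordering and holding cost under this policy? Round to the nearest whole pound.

Ordering: D/Q × S = 42,400/1,598 × £179 = £4,749.44
Holding:  Q/2 × H = 1,598/2 × £2.6 = £2,077.40
Total = £4,749.44 + £2,077.40 = £6,826.84

£6,827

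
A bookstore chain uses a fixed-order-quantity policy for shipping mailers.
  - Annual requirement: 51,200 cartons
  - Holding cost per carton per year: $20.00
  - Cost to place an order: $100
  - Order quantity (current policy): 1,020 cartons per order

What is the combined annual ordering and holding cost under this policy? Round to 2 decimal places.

$15,219.61

Orders/yr = 51,200/1,020 = 50.196; ordering cost = 50.196 × $100 = $5,019.61
Average inventory = 1,020/2 = 510; holding cost = 510 × $20 = $10,200.00
Total = $5,019.61 + $10,200.00 = $15,219.61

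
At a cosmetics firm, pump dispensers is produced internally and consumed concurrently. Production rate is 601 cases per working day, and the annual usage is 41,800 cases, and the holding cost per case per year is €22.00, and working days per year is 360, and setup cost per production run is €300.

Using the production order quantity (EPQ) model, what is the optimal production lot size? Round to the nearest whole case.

d = 41,800/360 = 116.1111 cases/day;  effective holding cost H(1 − d/p) = 22·(1 − 116.1111/601) = 17.74968
Q* = √(2DS / H_eff) = √(2·41,800·300 / 17.74968) ≈ 1,188.69

1,189 cases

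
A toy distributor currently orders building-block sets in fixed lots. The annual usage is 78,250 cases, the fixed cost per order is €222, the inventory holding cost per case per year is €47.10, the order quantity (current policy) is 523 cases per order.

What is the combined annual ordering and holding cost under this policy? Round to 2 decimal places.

Orders/yr = 78,250/523 = 149.618; ordering cost = 149.618 × €222 = €33,215.11
Average inventory = 523/2 = 261.5; holding cost = 261.5 × €47.1 = €12,316.65
Total = €33,215.11 + €12,316.65 = €45,531.76

€45,531.76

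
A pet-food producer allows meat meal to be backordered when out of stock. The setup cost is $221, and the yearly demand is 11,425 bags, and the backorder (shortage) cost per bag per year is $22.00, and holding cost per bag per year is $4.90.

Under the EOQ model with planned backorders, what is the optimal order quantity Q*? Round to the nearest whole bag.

1,123 bags

Q* = √(2DS/H) · √((H + b)/b)
   = √(2 × 11,425 × 221 / 4.9) · √((4.9 + 22) / 22)
   = 1,015.176 × 1.1058 ≈ 1,122.55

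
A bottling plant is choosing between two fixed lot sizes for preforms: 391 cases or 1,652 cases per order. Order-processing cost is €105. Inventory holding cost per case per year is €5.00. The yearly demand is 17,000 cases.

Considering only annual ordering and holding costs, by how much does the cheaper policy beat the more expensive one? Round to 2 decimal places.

€332.21

Annual cost at Q: ordering D·S/Q plus holding Q·H/2.
TC(391) = (17,000/391)×105 + (391/2)×5 = €5,542.72
TC(1,652) = (17,000/1,652)×105 + (1,652/2)×5 = €5,210.51
Cheaper: Q = 1,652.  Difference = €332.21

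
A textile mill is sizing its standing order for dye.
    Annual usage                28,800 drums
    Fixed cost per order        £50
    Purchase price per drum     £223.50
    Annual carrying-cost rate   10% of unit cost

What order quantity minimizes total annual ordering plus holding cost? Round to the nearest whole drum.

359 drums

H = i·C = 0.1 × £223.5 = £22.3500 per drum-year
Q* = √(2·D·S / H) = √(2·28,800·50 / 22.35) = √128,859.1 ≈ 358.97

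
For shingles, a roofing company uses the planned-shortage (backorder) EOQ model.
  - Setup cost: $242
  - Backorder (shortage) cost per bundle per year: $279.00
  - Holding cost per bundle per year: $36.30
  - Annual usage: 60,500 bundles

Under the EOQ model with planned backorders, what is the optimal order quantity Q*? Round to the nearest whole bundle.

955 bundles

Basic EOQ = √(2·60,500·242/36.3) = 898.146
Backorder adjustment √((H+b)/b) = √((36.3+279)/279) = 1.0631
Q* = 898.146 × 1.0631 ≈ 954.79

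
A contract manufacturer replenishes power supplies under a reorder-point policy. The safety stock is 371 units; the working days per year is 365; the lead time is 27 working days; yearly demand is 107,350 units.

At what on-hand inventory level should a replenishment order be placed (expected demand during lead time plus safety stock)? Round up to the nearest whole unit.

8,312 units

Daily demand d = 107,350 / 365 = 294.110 units/day
Demand during lead time = 294.110 × 27 = 7,940.96
Reorder point = 7,940.96 + 371 = 8,311.96 → round up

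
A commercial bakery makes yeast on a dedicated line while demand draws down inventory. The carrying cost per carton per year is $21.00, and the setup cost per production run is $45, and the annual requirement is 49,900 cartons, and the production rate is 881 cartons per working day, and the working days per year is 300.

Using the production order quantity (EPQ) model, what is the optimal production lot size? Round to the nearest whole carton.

513 cartons

Daily demand d = 49,900/300 = 166.333; p = 881; 1 − d/p = 0.81120
EPQ = √(2DS / (H(1 − d/p)))
    = √(2 × 49,900 × 45 / (21 × 0.81120)) ≈ 513.45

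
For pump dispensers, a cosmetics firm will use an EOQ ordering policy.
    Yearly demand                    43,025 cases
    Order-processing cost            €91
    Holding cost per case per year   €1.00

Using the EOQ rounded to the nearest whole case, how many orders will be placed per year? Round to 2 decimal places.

15.38 orders per year

2DS/H = 2·43,025·91/1 = 7,830,550.00
EOQ = √7,830,550.00 ≈ 2,798.31 → Q = 2,798
N = D/Q = 43,025/2,798 ≈ 15.377 orders/yr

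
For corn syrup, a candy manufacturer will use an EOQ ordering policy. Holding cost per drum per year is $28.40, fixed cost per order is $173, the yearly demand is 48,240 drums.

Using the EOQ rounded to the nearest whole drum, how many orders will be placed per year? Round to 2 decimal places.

62.89 orders per year

EOQ = √(2DS/H) = √(2 × 48,240 × 173 / 28.4)
    = √(587,712.68) ≈ 766.62 → Q = 767
Orders per year = D/Q = 48,240 / 767 = 62.894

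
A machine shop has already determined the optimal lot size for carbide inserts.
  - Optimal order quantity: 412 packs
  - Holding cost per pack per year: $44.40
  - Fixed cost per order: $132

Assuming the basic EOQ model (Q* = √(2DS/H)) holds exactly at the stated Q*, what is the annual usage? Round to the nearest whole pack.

Since Q* = (2DS/H)^½, squaring gives Q*²·H = 2DS.
D = Q²H / (2S) = 412² × 44.4 / (2 × 132) = 28,547.85

28,548 packs per year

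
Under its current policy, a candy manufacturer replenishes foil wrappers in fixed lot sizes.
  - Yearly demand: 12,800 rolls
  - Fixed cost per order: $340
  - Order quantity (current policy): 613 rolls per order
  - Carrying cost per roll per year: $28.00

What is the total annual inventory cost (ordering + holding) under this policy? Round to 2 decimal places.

$15,681.51

Ordering: D/Q × S = 12,800/613 × $340 = $7,099.51
Holding:  Q/2 × H = 613/2 × $28 = $8,582.00
Total = $7,099.51 + $8,582.00 = $15,681.51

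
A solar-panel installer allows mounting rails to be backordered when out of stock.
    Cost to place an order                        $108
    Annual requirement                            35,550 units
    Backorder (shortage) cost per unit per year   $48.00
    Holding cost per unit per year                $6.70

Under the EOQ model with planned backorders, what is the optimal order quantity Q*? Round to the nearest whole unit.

Q* = √(2DS/H) · √((H + b)/b)
   = √(2 × 35,550 × 108 / 6.7) · √((6.7 + 48) / 48)
   = 1,070.556 × 1.0675 ≈ 1,142.83

1,143 units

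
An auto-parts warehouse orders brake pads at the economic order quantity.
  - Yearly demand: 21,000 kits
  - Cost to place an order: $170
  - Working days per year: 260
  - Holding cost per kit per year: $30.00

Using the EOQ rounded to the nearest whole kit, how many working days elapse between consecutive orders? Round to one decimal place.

6.0 days

2DS/H = 2·21,000·170/30 = 238,000.00
EOQ = √238,000.00 ≈ 487.85 → Q = 488 kits
Cycle time = (working days × Q)/D = (260 × 488) / 21,000 = 6.042 days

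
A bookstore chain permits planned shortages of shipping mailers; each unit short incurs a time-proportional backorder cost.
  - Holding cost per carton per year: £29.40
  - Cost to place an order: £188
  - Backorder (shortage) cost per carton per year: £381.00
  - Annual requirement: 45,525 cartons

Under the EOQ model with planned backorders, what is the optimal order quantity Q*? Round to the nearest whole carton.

792 cartons

Basic EOQ = √(2·45,525·188/29.4) = 763.036
Backorder adjustment √((H+b)/b) = √((29.4+381)/381) = 1.0379
Q* = 763.036 × 1.0379 ≈ 791.93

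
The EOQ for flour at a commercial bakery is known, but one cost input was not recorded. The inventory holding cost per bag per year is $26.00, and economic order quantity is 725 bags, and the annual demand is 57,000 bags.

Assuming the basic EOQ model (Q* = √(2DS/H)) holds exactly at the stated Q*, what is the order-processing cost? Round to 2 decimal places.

$119.88

From Q* = √(2DS/H) ⇒ Q*² = 2DS/H.
S = Q²H / (2D) = 725² × 26 / (2 × 57,000) = 119.8794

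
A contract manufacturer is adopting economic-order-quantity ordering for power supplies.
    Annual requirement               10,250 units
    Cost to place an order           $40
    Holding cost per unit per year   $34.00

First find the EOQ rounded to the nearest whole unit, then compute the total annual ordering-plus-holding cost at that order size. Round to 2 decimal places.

$5,280.16

EOQ = √(2DS/H) = √(2 × 10,250 × 40 / 34)
    = √(24,117.65) ≈ 155.30 → Q = 155 units
Annual ordering cost = (D/Q)·S = (10,250/155) × 40 = $2,645.16
Annual holding cost  = (Q/2)·H = (155/2) × 34 = $2,635.00
Total = $2,645.16 + $2,635.00 = $5,280.16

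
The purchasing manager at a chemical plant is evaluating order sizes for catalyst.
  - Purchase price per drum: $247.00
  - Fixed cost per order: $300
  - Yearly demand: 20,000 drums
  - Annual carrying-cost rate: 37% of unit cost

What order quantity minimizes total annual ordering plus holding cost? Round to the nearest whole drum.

362 drums

Holding cost per drum per year: H = 37% × $247 = $91.3900
Q* = √(2·D·S / H) = √(2·20,000·300 / 91.39) = √131,305.4 ≈ 362.36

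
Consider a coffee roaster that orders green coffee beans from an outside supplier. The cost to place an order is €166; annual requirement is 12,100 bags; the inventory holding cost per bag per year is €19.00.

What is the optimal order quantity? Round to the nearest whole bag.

2DS/H = 2·12,100·166/19 = 211,431.58
EOQ = √211,431.58 ≈ 459.82

460 bags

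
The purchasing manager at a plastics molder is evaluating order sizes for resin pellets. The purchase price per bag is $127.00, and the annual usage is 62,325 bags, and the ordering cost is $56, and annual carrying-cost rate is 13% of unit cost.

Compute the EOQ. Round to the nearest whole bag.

H = i·C = 0.13 × $127 = $16.5100 per bag-year
2DS/H = 2·62,325·56/16.51 = 422,798.30
EOQ = √422,798.30 ≈ 650.23

650 bags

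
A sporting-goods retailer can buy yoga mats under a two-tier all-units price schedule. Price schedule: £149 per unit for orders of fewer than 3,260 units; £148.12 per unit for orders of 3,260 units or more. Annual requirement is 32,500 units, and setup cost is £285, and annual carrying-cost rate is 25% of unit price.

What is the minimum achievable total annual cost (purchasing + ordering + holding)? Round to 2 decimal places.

£4,868,768.92

H₁ = 25%×£149 = £37.2500;  H₂ = 25%×£148.12 = £37.0300
EOQ₁ = √(2×32,500×285/37.2500) = 705.21  (< 3,260, feasible at tier 1)
EOQ₂ = √(2×32,500×285/37.0300) = 707.30  (< 3,260 → use Q = 3,260 at tier-2 price)
TC(tier 1 (EOQ₁), Q≈705.2) = £4,868,768.92
TC(tier 2, Q≈3,260.0) = £4,877,100.16
Minimum at tier 1 (EOQ₁): £4,868,768.92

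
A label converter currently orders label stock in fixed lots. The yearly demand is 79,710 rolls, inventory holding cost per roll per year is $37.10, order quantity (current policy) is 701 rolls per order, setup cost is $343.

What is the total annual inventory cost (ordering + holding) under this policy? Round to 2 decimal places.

Annual ordering cost = (D/Q)·S = (79,710/701) × 343 = $39,002.18
Annual holding cost  = (Q/2)·H = (701/2) × 37.1 = $13,003.55
Total = $39,002.18 + $13,003.55 = $52,005.73

$52,005.73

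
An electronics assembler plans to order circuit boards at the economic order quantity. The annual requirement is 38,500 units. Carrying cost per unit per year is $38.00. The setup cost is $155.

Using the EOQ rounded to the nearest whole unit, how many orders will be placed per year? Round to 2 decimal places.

Optimal lot size Q* = (2 × 38,500 × $155 / $38)^½ ≈ 560.43 → Q = 560
Orders per year = D/Q = 38,500 / 560 = 68.750

68.75 orders per year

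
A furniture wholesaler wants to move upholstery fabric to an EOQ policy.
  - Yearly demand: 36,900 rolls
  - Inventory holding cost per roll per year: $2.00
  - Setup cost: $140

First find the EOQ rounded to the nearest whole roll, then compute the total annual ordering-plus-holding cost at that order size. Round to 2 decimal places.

Q* = √(2·D·S / H) = √(2·36,900·140 / 2) = √5,166,000.0 ≈ 2,272.88 → Q = 2,273 rolls
Ordering: D/Q × S = 36,900/2,273 × $140 = $2,272.77
Holding:  Q/2 × H = 2,273/2 × $2 = $2,273.00
Total = $2,272.77 + $2,273.00 = $4,545.77

$4,545.77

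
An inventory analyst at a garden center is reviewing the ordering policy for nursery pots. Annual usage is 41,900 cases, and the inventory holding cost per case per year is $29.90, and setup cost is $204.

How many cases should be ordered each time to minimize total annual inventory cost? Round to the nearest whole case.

756 cases

EOQ = √(2DS/H) = √(2 × 41,900 × 204 / 29.9)
    = √(571,745.82) ≈ 756.14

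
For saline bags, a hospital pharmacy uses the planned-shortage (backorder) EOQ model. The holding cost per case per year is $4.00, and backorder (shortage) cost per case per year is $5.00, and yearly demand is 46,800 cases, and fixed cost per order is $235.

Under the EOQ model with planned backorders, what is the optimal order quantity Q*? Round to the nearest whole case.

Basic EOQ = √(2·46,800·235/4) = 2,344.995
Backorder adjustment √((H+b)/b) = √((4+5)/5) = 1.3416
Q* = 2,344.995 × 1.3416 ≈ 3,146.14

3,146 cases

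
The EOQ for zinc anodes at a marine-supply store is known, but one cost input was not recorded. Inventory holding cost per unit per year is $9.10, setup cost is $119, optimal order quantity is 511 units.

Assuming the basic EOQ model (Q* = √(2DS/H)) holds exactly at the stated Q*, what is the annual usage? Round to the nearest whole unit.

9,984 units per year

From Q* = √(2DS/H) ⇒ Q*² = 2DS/H.
D = Q²H / (2S) = 511² × 9.1 / (2 × 119) = 9,984.04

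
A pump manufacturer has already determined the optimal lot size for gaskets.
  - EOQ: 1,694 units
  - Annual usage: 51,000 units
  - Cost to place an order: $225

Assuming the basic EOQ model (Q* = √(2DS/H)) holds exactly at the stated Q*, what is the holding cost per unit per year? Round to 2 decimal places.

Since Q* = (2DS/H)^½, squaring gives Q*²·H = 2DS.
H = 2DS / Q² = 2 × 51,000 × 225 / 1,694² = 7.9975

$8.00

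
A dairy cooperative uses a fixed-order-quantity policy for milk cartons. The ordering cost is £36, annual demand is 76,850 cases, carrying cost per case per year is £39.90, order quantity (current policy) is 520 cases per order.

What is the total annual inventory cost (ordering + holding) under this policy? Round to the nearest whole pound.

Annual ordering cost = (D/Q)·S = (76,850/520) × 36 = £5,320.38
Annual holding cost  = (Q/2)·H = (520/2) × 39.9 = £10,374.00
Total = £5,320.38 + £10,374.00 = £15,694.38

£15,694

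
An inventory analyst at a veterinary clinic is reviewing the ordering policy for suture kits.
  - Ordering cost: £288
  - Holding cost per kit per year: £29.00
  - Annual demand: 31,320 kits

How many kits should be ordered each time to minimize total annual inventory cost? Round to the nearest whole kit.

789 kits

2DS/H = 2·31,320·288/29 = 622,080.00
EOQ = √622,080.00 ≈ 788.72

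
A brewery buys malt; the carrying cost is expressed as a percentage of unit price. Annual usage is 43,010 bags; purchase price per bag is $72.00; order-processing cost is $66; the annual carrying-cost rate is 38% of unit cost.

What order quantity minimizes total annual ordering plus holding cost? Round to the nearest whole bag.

H = i·C = 0.38 × $72 = $27.3600 per bag-year
EOQ = √(2DS/H) = √(2 × 43,010 × 66 / 27.36)
    = √(207,504.39) ≈ 455.53

456 bags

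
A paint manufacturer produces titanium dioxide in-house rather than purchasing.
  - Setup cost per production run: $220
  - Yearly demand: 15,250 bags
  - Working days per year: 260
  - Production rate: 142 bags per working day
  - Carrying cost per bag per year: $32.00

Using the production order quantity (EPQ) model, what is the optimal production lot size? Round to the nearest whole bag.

598 bags

Daily demand d = 15,250/260 = 58.654; p = 142; 1 − d/p = 0.58694
EPQ = √(2DS / (H(1 − d/p)))
    = √(2 × 15,250 × 220 / (32 × 0.58694)) ≈ 597.71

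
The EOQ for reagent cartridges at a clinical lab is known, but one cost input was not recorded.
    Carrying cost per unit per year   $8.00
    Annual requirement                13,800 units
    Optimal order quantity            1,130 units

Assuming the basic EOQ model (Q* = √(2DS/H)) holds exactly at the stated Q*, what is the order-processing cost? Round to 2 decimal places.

From Q* = √(2DS/H) ⇒ Q*² = 2DS/H.
S = Q²H / (2D) = 1,130² × 8 / (2 × 13,800) = 370.1159

$370.12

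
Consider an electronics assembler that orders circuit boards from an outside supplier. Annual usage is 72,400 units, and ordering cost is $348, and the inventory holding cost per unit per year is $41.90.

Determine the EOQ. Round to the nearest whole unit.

Optimal lot size Q* = (2 × 72,400 × $348 / $41.9)^½ ≈ 1,096.65

1,097 units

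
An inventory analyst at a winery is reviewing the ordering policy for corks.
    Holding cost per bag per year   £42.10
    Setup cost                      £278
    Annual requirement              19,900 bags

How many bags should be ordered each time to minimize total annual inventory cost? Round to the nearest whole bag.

Optimal lot size Q* = (2 × 19,900 × £278 / £42.1)^½ ≈ 512.65

513 bags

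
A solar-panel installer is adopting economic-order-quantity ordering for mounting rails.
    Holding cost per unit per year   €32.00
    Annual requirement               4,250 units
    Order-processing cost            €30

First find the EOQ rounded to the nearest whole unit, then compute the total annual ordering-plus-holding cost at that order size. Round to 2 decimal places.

€2,856.58

EOQ = √(2DS/H) = √(2 × 4,250 × 30 / 32)
    = √(7,968.75) ≈ 89.27 → Q = 89 units
Ordering: D/Q × S = 4,250/89 × €30 = €1,432.58
Holding:  Q/2 × H = 89/2 × €32 = €1,424.00
Total = €1,432.58 + €1,424.00 = €2,856.58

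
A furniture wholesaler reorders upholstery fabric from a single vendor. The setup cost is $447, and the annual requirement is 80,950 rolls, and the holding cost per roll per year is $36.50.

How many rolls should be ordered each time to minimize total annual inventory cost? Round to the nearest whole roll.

Optimal lot size Q* = (2 × 80,950 × $447 / $36.5)^½ ≈ 1,408.09

1,408 rolls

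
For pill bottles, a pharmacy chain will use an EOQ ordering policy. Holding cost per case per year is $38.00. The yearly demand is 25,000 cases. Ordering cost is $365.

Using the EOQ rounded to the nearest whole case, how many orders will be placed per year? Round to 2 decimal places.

2DS/H = 2·25,000·365/38 = 480,263.16
EOQ = √480,263.16 ≈ 693.01 → Q = 693
N = D/Q = 25,000/693 ≈ 36.075 orders/yr

36.08 orders per year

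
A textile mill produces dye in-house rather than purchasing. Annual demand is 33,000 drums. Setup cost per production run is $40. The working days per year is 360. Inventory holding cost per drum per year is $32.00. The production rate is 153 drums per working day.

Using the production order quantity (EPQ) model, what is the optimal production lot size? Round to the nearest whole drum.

454 drums

d = 33,000/360 = 91.6667 drums/day;  effective holding cost H(1 − d/p) = 32·(1 − 91.6667/153) = 12.82789
Q* = √(2DS / H_eff) = √(2·33,000·40 / 12.82789) ≈ 453.65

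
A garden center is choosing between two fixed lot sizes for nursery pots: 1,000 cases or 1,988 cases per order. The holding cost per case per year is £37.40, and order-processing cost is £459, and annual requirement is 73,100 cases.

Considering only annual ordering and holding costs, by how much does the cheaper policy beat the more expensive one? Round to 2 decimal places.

TC(Q) = (D/Q)S + (Q/2)H
TC(1,000) = (73,100/1,000)×459 + (1,000/2)×37.4 = £52,252.90
TC(1,988) = (73,100/1,988)×459 + (1,988/2)×37.4 = £54,053.32
Lots of 1,000 are cheaper by £1,800.42.

£1,800.42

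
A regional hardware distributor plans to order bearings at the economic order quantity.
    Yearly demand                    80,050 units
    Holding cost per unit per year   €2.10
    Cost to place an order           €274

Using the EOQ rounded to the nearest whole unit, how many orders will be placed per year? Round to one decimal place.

EOQ = √(2DS/H) = √(2 × 80,050 × 274 / 2.1)
    = √(20,889,238.10) ≈ 4,570.47 → Q = 4,570
Orders per year = D/Q = 80,050 / 4,570 = 17.516

17.5 orders per year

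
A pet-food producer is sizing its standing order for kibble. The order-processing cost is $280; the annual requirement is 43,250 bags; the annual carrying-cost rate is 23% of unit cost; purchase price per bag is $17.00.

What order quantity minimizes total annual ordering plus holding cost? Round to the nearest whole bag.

2,489 bags

H = i·C = 0.23 × $17 = $3.9100 per bag-year
Q* = √(2·D·S / H) = √(2·43,250·280 / 3.91) = √6,194,373.4 ≈ 2,488.85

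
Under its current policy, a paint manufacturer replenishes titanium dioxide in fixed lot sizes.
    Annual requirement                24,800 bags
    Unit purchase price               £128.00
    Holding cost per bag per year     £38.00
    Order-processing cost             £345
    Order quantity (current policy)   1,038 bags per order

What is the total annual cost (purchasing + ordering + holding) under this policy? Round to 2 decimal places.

£3,202,364.77

Ordering: D/Q × S = 24,800/1,038 × £345 = £8,242.77
Holding:  Q/2 × H = 1,038/2 × £38 = £19,722.00
Purchase cost = D·C = 24,800 × 128 = £3,174,400.00
Total = £8,242.77 + £19,722.00 + £3,174,400.00 = £3,202,364.77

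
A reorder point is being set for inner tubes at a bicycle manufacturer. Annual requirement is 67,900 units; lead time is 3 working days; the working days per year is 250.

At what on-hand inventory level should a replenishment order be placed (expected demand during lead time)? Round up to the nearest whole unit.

Daily demand d = 67,900 / 250 = 271.600 units/day
Demand during lead time = 271.600 × 3 = 814.80
Reorder point = 814.80 → round up

815 units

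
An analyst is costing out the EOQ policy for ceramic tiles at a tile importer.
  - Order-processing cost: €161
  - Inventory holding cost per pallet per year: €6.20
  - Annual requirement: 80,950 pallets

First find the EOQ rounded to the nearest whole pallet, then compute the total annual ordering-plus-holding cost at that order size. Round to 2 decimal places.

€12,712.54

Optimal lot size Q* = (2 × 80,950 × €161 / €6.2)^½ ≈ 2,050.41 → Q = 2,050 pallets
Ordering: D/Q × S = 80,950/2,050 × €161 = €6,357.54
Holding:  Q/2 × H = 2,050/2 × €6.2 = €6,355.00
Total = €6,357.54 + €6,355.00 = €12,712.54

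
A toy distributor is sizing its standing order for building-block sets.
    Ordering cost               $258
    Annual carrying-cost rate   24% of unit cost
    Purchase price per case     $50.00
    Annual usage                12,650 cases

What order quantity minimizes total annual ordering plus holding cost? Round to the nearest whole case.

Carrying cost H = $50 × 24% = $12.0000/case/yr
EOQ = √(2DS/H) = √(2 × 12,650 × 258 / 12)
    = √(543,950.00) ≈ 737.53

738 cases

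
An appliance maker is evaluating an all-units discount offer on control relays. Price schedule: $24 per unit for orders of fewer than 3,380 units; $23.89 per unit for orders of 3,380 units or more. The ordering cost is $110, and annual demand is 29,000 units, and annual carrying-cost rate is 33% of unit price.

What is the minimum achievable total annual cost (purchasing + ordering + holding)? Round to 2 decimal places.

$703,108.42

H₁ = 33%×$24 = $7.9200;  H₂ = 33%×$23.89 = $7.8837
EOQ₁ = √(2×29,000×110/7.9200) = 897.53  (< 3,380, feasible at tier 1)
EOQ₂ = √(2×29,000×110/7.8837) = 899.59  (< 3,380 → use Q = 3,380 at tier-2 price)
TC(tier 1 (EOQ₁), Q≈897.5) = $703,108.42
TC(tier 2, Q≈3,380.0) = $707,077.24
Minimum at tier 1 (EOQ₁): $703,108.42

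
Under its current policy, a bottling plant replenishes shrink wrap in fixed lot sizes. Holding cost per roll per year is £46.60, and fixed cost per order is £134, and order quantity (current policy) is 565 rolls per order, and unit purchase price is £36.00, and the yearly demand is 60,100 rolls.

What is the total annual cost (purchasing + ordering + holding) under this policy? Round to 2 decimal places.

Orders/yr = 60,100/565 = 106.372; ordering cost = 106.372 × £134 = £14,253.81
Average inventory = 565/2 = 282.5; holding cost = 282.5 × £46.6 = £13,164.50
Purchase cost = D·C = 60,100 × 36 = £2,163,600.00
Total = £14,253.81 + £13,164.50 + £2,163,600.00 = £2,191,018.31

£2,191,018.31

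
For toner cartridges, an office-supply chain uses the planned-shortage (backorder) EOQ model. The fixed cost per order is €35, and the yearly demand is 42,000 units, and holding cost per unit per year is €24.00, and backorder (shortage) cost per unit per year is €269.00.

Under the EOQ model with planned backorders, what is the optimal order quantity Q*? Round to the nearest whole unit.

365 units

Basic EOQ = √(2·42,000·35/24) = 350.000
Backorder adjustment √((H+b)/b) = √((24+269)/269) = 1.0437
Q* = 350.000 × 1.0437 ≈ 365.28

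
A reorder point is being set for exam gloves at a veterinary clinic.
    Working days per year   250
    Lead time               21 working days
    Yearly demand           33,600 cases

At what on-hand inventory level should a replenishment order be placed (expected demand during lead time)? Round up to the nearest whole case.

2,823 cases

Daily demand d = 33,600 / 250 = 134.400 cases/day
Demand during lead time = 134.400 × 21 = 2,822.40
Reorder point = 2,822.40 → round up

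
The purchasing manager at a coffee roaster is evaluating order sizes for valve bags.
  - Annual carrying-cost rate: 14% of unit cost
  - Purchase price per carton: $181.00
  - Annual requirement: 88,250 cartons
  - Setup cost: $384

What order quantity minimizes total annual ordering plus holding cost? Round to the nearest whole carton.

Holding cost per carton per year: H = 14% × $181 = $25.3400
Optimal lot size Q* = (2 × 88,250 × $384 / $25.34)^½ ≈ 1,635.44

1,635 cartons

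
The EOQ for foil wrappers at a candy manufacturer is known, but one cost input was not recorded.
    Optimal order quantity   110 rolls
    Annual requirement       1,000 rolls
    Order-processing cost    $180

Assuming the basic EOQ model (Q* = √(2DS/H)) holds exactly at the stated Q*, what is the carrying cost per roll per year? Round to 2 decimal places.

$29.75

Since Q* = (2DS/H)^½, squaring gives Q*²·H = 2DS.
H = 2DS / Q² = 2 × 1,000 × 180 / 110² = 29.7521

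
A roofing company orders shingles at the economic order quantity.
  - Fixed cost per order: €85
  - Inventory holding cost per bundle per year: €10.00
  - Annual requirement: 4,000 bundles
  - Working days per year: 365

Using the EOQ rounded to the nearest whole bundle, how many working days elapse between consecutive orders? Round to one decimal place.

2DS/H = 2·4,000·85/10 = 68,000.00
EOQ = √68,000.00 ≈ 260.77 → Q = 261 bundles
Cycle time = (working days × Q)/D = (365 × 261) / 4,000 = 23.816 days

23.8 days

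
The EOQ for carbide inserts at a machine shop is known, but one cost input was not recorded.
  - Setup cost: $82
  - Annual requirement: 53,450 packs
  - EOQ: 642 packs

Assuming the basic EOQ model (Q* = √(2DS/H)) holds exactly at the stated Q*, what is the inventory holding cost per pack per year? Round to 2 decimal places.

$21.27

From Q* = √(2DS/H) ⇒ Q*² = 2DS/H.
H = 2DS / Q² = 2 × 53,450 × 82 / 642² = 21.2677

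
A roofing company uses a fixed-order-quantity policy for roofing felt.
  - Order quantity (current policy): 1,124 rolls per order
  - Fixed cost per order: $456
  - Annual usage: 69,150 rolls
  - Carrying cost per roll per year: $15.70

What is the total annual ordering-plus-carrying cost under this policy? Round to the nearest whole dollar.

Ordering: D/Q × S = 69,150/1,124 × $456 = $28,053.74
Holding:  Q/2 × H = 1,124/2 × $15.7 = $8,823.40
Total = $28,053.74 + $8,823.40 = $36,877.14

$36,877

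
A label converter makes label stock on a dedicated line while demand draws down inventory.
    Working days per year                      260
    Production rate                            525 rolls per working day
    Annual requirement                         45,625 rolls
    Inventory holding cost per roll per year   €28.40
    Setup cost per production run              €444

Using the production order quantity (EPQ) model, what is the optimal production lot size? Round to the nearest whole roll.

1,464 rolls

Daily demand d = 45,625/260 = 175.481; p = 525; 1 − d/p = 0.66575
EPQ = √(2DS / (H(1 − d/p)))
    = √(2 × 45,625 × 444 / (28.4 × 0.66575)) ≈ 1,463.84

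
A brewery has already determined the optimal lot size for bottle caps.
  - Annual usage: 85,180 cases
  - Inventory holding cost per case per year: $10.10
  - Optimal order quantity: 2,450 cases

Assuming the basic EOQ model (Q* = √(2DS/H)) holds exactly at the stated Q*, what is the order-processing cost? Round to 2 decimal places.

From Q* = √(2DS/H) ⇒ Q*² = 2DS/H.
S = Q²H / (2D) = 2,450² × 10.1 / (2 × 85,180) = 355.8655

$355.87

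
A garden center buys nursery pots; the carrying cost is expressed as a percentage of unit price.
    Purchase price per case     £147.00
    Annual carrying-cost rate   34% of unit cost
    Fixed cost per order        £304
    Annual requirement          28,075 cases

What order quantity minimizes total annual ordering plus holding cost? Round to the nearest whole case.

Carrying cost H = £147 × 34% = £49.9800/case/yr
EOQ = √(2DS/H) = √(2 × 28,075 × 304 / 49.98)
    = √(341,528.61) ≈ 584.40

584 cases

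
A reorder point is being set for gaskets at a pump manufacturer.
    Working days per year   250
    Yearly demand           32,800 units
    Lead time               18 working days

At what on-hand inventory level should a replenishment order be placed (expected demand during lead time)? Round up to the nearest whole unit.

Daily demand d = 32,800 / 250 = 131.200 units/day
Demand during lead time = 131.200 × 18 = 2,361.60
Reorder point = 2,361.60 → round up

2,362 units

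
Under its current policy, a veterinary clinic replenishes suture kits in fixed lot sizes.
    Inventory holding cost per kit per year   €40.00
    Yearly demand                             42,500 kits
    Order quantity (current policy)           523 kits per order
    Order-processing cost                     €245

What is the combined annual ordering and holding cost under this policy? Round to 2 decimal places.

Orders/yr = 42,500/523 = 81.262; ordering cost = 81.262 × €245 = €19,909.18
Average inventory = 523/2 = 261.5; holding cost = 261.5 × €40 = €10,460.00
Total = €19,909.18 + €10,460.00 = €30,369.18

€30,369.18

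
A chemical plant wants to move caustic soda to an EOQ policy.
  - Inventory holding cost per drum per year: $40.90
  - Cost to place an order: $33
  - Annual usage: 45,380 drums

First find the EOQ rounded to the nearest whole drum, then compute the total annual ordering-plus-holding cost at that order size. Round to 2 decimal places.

EOQ = √(2DS/H) = √(2 × 45,380 × 33 / 40.9)
    = √(73,229.34) ≈ 270.61 → Q = 271 drums
Orders/yr = 45,380/271 = 167.454; ordering cost = 167.454 × $33 = $5,525.98
Average inventory = 271/2 = 135.5; holding cost = 135.5 × $40.9 = $5,541.95
Total = $5,525.98 + $5,541.95 = $11,067.93

$11,067.93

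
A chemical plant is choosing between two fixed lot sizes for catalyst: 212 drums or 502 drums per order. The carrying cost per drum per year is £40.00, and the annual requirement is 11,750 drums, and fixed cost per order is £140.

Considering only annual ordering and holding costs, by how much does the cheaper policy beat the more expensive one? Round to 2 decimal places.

£1,317.46

For each Q, cost = (D/Q)·S + (Q/2)·H.
TC(212) = (11,750/212)×140 + (212/2)×40 = £11,999.43
TC(502) = (11,750/502)×140 + (502/2)×40 = £13,316.89
Lots of 212 are cheaper by £1,317.46.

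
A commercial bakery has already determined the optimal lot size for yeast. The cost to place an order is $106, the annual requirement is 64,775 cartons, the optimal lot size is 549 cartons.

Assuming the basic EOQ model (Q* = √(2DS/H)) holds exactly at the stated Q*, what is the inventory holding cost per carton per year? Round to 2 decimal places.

$45.56

EOQ relation: Q² = 2DS/H, so rearrange for the unknown.
H = 2DS / Q² = 2 × 64,775 × 106 / 549² = 45.5616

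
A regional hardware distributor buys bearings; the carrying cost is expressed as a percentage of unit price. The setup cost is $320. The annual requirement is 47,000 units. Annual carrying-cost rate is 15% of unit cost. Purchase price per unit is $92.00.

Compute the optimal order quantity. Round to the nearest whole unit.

Holding cost per unit per year: H = 15% × $92 = $13.8000
2DS/H = 2·47,000·320/13.8 = 2,179,710.14
EOQ = √2,179,710.14 ≈ 1,476.38

1,476 units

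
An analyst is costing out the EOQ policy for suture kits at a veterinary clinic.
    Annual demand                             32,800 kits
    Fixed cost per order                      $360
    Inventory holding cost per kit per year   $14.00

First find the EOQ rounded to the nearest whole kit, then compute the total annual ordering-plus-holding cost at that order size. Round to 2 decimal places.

EOQ = √(2DS/H) = √(2 × 32,800 × 360 / 14)
    = √(1,686,857.14) ≈ 1,298.79 → Q = 1,299 kits
Annual ordering cost = (D/Q)·S = (32,800/1,299) × 360 = $9,090.07
Annual holding cost  = (Q/2)·H = (1,299/2) × 14 = $9,093.00
Total = $9,090.07 + $9,093.00 = $18,183.07

$18,183.07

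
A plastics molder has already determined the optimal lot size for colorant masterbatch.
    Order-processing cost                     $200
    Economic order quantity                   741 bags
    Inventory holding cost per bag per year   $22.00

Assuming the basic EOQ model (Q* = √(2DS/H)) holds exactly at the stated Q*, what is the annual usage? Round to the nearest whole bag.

30,199 bags per year

EOQ relation: Q² = 2DS/H, so rearrange for the unknown.
D = Q²H / (2S) = 741² × 22 / (2 × 200) = 30,199.46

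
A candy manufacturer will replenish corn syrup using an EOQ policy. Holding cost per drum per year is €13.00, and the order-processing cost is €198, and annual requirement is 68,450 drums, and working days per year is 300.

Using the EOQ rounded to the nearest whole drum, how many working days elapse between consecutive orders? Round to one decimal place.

6.3 days

Optimal lot size Q* = (2 × 68,450 × €198 / €13)^½ ≈ 1,443.98 → Q = 1,444 drums
T = Q/D × 300 days = 1,444/68,450 × 300 = 6.329 days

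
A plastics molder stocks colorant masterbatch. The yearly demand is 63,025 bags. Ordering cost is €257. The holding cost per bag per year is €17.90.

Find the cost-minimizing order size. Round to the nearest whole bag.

1,345 bags

Q* = √(2·D·S / H) = √(2·63,025·257 / 17.9) = √1,809,768.2 ≈ 1,345.28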